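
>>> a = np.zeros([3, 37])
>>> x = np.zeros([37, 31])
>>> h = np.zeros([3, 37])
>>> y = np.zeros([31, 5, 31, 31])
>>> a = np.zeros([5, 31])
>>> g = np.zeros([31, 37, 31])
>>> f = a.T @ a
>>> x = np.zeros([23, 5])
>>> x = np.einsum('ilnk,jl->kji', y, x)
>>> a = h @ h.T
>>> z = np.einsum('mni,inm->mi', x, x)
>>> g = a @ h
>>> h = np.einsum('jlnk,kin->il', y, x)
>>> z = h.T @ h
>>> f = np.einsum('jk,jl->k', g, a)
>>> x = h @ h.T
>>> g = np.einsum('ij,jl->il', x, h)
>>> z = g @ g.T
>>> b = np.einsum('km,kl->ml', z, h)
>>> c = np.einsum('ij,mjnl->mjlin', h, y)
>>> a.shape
(3, 3)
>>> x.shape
(23, 23)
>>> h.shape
(23, 5)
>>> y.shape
(31, 5, 31, 31)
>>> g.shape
(23, 5)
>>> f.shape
(37,)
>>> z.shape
(23, 23)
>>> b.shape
(23, 5)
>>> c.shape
(31, 5, 31, 23, 31)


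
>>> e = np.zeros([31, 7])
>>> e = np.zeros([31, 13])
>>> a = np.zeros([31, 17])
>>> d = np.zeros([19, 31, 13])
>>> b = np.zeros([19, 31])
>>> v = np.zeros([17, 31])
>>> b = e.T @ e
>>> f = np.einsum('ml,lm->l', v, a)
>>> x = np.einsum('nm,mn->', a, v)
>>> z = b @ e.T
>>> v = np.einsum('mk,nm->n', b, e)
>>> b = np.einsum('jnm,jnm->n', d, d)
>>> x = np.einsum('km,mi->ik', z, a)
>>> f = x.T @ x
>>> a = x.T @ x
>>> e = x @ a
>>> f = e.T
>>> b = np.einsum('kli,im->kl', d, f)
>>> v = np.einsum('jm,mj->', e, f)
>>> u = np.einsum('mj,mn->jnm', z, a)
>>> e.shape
(17, 13)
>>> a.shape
(13, 13)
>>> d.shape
(19, 31, 13)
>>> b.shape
(19, 31)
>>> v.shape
()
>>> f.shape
(13, 17)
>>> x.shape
(17, 13)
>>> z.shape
(13, 31)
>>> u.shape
(31, 13, 13)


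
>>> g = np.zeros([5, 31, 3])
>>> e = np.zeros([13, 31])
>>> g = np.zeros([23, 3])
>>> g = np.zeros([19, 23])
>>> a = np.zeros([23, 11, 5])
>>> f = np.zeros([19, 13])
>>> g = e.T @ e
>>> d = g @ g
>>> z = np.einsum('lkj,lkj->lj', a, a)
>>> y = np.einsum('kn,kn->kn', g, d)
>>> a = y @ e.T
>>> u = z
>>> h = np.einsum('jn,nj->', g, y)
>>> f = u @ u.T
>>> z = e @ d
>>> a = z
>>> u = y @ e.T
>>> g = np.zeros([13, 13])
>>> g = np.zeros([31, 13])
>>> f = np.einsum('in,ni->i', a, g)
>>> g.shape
(31, 13)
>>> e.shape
(13, 31)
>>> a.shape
(13, 31)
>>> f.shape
(13,)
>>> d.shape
(31, 31)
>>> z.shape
(13, 31)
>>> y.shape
(31, 31)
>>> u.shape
(31, 13)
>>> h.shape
()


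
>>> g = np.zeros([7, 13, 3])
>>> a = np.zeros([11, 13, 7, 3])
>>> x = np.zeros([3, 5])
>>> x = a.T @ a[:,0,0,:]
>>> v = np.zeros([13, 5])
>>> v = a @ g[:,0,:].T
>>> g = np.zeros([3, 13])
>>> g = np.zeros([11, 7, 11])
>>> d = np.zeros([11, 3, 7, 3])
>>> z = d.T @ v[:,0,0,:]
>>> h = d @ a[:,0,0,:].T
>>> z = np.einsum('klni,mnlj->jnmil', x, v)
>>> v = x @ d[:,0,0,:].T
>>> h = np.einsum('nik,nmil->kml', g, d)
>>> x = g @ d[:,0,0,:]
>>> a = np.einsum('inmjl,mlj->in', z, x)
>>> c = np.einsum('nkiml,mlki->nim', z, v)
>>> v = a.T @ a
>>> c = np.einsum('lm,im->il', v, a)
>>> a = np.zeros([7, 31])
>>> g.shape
(11, 7, 11)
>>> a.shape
(7, 31)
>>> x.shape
(11, 7, 3)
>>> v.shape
(13, 13)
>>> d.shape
(11, 3, 7, 3)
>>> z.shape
(7, 13, 11, 3, 7)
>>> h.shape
(11, 3, 3)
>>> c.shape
(7, 13)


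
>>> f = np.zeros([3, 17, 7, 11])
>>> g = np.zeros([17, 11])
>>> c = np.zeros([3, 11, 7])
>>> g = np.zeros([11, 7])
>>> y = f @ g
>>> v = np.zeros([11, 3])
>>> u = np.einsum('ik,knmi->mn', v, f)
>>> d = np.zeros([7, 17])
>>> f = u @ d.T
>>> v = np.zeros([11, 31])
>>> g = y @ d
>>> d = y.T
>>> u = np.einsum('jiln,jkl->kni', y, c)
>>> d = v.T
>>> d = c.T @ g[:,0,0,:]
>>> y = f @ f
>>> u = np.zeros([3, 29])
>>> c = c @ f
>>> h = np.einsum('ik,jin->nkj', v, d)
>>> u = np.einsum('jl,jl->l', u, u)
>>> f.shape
(7, 7)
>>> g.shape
(3, 17, 7, 17)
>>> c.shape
(3, 11, 7)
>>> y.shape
(7, 7)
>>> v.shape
(11, 31)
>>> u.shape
(29,)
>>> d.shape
(7, 11, 17)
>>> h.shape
(17, 31, 7)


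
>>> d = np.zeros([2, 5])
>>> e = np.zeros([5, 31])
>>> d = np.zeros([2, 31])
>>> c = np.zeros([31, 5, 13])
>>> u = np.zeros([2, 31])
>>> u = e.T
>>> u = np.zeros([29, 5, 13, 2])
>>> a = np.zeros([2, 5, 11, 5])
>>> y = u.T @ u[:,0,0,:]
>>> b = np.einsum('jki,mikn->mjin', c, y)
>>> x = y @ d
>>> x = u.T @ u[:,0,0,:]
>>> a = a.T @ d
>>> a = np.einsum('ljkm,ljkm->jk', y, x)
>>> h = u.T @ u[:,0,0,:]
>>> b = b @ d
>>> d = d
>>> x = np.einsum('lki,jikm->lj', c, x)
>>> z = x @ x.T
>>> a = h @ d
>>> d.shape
(2, 31)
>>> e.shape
(5, 31)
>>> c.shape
(31, 5, 13)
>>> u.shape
(29, 5, 13, 2)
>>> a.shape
(2, 13, 5, 31)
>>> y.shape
(2, 13, 5, 2)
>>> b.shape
(2, 31, 13, 31)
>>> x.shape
(31, 2)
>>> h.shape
(2, 13, 5, 2)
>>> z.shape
(31, 31)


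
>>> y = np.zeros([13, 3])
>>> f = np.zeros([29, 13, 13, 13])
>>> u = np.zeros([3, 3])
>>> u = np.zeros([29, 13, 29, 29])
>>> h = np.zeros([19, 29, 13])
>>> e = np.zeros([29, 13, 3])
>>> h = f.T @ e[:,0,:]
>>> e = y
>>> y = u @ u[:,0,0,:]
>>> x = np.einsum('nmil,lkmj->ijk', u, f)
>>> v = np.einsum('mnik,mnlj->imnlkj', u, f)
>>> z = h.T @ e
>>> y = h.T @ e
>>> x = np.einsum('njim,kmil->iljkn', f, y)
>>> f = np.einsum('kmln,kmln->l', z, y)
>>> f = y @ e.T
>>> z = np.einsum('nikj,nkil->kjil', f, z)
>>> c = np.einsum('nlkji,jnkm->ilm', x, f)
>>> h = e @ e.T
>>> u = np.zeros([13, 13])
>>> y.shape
(3, 13, 13, 3)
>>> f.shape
(3, 13, 13, 13)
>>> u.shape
(13, 13)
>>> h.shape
(13, 13)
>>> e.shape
(13, 3)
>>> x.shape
(13, 3, 13, 3, 29)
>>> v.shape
(29, 29, 13, 13, 29, 13)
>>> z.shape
(13, 13, 13, 3)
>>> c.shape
(29, 3, 13)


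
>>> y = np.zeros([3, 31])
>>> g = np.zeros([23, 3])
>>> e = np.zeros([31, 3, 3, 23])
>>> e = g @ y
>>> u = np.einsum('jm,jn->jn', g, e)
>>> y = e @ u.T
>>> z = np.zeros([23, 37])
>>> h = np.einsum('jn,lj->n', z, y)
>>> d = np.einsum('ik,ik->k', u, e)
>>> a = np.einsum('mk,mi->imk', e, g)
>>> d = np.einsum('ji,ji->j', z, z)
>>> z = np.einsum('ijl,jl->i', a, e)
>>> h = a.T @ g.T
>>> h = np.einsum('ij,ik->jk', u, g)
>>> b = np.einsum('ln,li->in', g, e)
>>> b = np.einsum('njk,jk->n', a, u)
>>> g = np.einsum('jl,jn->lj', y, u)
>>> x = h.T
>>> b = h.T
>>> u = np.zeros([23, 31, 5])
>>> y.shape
(23, 23)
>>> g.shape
(23, 23)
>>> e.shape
(23, 31)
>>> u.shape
(23, 31, 5)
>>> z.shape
(3,)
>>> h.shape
(31, 3)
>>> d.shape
(23,)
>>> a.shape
(3, 23, 31)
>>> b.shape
(3, 31)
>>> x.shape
(3, 31)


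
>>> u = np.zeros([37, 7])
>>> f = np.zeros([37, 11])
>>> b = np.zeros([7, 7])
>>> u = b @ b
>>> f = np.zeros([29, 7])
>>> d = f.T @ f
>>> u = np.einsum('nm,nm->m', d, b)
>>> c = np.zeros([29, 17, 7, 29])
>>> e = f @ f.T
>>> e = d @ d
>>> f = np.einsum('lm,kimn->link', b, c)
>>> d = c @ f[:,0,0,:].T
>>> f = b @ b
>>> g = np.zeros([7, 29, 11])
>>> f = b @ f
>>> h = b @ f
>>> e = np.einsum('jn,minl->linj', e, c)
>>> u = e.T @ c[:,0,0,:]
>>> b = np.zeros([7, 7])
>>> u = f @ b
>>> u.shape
(7, 7)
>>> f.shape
(7, 7)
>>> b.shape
(7, 7)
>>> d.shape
(29, 17, 7, 7)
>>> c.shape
(29, 17, 7, 29)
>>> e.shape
(29, 17, 7, 7)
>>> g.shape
(7, 29, 11)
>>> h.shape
(7, 7)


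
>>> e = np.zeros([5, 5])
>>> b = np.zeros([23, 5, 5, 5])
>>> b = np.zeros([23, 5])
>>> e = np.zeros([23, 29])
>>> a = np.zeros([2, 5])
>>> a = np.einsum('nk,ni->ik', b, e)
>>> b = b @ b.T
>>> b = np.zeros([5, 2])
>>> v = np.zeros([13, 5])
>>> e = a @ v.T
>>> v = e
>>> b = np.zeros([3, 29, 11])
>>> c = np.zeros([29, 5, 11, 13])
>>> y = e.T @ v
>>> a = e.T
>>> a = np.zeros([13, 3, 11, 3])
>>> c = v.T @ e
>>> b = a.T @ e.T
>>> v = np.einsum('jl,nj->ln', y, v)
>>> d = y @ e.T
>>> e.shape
(29, 13)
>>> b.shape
(3, 11, 3, 29)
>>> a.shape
(13, 3, 11, 3)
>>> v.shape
(13, 29)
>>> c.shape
(13, 13)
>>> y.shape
(13, 13)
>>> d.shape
(13, 29)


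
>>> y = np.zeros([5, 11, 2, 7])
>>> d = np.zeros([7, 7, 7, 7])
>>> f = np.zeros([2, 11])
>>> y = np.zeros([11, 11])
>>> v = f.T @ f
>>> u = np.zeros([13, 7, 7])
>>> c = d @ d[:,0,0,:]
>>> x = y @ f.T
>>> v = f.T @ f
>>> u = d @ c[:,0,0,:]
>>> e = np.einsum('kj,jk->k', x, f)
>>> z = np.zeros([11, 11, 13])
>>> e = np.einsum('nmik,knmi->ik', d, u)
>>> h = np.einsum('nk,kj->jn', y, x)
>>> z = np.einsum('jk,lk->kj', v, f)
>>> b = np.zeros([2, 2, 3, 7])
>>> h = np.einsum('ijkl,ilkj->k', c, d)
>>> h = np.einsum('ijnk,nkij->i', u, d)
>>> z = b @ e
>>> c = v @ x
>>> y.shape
(11, 11)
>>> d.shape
(7, 7, 7, 7)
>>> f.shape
(2, 11)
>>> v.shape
(11, 11)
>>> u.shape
(7, 7, 7, 7)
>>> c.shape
(11, 2)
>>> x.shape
(11, 2)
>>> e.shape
(7, 7)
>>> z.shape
(2, 2, 3, 7)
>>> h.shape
(7,)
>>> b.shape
(2, 2, 3, 7)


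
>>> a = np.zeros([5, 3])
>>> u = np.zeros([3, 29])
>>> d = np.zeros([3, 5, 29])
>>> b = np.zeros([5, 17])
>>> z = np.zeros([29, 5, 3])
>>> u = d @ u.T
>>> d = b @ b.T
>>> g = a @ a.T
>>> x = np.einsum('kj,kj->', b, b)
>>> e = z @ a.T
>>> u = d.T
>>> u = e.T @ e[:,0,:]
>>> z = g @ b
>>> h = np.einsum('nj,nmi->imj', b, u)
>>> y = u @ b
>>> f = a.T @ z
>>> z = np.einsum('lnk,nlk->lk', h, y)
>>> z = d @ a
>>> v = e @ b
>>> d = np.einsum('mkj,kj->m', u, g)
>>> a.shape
(5, 3)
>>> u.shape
(5, 5, 5)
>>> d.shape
(5,)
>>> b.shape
(5, 17)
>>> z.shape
(5, 3)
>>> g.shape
(5, 5)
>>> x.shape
()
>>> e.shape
(29, 5, 5)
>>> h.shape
(5, 5, 17)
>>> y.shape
(5, 5, 17)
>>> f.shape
(3, 17)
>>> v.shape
(29, 5, 17)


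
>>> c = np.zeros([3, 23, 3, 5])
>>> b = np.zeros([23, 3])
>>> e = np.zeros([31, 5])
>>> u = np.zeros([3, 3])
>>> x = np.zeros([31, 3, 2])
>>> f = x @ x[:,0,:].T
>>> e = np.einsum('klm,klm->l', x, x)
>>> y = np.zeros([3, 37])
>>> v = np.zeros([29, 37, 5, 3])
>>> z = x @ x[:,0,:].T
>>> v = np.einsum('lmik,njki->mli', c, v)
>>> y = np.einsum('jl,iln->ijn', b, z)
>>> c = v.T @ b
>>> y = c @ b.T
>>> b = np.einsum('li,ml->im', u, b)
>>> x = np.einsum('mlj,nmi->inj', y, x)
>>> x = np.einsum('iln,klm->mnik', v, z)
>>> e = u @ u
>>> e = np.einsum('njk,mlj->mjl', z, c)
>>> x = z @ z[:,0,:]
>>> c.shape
(3, 3, 3)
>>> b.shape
(3, 23)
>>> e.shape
(3, 3, 3)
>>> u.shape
(3, 3)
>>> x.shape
(31, 3, 31)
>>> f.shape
(31, 3, 31)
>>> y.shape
(3, 3, 23)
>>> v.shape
(23, 3, 3)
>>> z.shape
(31, 3, 31)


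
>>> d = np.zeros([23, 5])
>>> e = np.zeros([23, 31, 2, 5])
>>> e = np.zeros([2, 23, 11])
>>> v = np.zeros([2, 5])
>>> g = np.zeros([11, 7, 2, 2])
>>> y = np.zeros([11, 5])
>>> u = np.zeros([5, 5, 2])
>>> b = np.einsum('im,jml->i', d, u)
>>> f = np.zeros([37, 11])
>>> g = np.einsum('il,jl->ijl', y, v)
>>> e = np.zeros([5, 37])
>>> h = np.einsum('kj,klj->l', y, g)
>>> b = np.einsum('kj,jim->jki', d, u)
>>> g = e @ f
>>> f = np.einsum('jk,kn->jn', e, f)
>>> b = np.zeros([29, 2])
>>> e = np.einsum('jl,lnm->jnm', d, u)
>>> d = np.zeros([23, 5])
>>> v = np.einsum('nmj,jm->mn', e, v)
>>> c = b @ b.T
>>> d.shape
(23, 5)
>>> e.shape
(23, 5, 2)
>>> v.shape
(5, 23)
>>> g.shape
(5, 11)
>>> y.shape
(11, 5)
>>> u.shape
(5, 5, 2)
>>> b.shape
(29, 2)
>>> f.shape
(5, 11)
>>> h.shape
(2,)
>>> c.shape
(29, 29)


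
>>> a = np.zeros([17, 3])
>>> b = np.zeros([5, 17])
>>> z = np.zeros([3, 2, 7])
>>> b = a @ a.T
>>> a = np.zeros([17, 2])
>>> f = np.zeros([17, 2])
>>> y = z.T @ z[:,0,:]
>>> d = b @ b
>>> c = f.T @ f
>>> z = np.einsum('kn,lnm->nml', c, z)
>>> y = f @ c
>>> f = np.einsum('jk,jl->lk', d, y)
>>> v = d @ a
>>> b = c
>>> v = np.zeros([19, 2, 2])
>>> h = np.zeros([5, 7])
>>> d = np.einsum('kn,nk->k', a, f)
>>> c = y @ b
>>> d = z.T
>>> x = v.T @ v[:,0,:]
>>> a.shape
(17, 2)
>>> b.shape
(2, 2)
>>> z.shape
(2, 7, 3)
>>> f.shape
(2, 17)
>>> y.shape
(17, 2)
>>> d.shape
(3, 7, 2)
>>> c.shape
(17, 2)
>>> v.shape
(19, 2, 2)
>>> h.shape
(5, 7)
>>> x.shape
(2, 2, 2)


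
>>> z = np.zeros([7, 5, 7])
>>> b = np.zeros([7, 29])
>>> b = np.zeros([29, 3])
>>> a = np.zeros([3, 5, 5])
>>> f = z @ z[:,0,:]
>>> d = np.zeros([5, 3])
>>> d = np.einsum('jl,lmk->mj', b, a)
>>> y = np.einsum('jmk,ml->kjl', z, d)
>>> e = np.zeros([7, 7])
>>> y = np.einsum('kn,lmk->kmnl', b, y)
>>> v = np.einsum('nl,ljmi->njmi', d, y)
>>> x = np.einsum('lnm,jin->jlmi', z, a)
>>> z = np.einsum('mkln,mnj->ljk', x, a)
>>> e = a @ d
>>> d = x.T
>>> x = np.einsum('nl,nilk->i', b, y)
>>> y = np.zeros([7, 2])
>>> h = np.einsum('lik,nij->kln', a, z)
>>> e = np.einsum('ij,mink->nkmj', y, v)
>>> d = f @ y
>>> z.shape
(7, 5, 7)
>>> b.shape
(29, 3)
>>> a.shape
(3, 5, 5)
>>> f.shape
(7, 5, 7)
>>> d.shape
(7, 5, 2)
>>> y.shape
(7, 2)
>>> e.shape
(3, 7, 5, 2)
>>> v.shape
(5, 7, 3, 7)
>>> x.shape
(7,)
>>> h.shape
(5, 3, 7)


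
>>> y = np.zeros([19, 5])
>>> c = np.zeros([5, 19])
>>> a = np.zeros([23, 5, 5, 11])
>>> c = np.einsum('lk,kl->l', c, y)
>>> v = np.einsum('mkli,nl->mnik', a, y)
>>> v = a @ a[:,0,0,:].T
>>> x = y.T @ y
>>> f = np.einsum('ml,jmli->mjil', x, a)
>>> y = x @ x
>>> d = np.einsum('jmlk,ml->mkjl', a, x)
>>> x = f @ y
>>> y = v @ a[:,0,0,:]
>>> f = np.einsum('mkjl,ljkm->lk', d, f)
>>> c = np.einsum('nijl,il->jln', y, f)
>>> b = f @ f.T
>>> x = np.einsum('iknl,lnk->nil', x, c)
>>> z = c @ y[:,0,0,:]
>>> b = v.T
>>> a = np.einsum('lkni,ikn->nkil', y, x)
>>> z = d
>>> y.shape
(23, 5, 5, 11)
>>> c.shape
(5, 11, 23)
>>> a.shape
(5, 5, 11, 23)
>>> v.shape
(23, 5, 5, 23)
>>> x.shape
(11, 5, 5)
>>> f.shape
(5, 11)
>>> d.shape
(5, 11, 23, 5)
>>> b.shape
(23, 5, 5, 23)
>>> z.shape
(5, 11, 23, 5)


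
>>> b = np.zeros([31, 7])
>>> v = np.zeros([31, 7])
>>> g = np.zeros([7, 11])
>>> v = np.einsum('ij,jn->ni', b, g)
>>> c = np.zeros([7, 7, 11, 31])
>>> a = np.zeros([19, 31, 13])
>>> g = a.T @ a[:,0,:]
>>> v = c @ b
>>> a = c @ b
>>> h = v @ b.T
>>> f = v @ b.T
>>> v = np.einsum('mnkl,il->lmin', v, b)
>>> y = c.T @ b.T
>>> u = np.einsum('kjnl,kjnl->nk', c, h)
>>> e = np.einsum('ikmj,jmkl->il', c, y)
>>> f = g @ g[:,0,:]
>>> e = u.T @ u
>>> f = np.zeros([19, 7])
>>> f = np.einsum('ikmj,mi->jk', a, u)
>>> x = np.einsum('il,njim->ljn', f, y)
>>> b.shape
(31, 7)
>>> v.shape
(7, 7, 31, 7)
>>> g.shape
(13, 31, 13)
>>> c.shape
(7, 7, 11, 31)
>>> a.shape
(7, 7, 11, 7)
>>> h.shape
(7, 7, 11, 31)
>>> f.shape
(7, 7)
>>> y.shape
(31, 11, 7, 31)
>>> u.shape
(11, 7)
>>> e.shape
(7, 7)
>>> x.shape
(7, 11, 31)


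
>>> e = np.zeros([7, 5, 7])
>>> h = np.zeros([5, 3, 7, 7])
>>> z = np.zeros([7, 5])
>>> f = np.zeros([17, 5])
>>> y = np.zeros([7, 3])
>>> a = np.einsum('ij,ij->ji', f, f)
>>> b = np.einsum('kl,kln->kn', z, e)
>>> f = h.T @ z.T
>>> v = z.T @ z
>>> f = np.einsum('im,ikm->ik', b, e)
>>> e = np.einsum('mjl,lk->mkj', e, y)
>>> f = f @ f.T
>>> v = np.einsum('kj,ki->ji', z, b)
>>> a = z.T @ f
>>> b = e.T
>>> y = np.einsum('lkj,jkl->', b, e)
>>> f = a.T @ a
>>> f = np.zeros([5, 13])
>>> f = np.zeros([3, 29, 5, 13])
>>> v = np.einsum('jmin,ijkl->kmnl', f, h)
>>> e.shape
(7, 3, 5)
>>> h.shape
(5, 3, 7, 7)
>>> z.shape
(7, 5)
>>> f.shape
(3, 29, 5, 13)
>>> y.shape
()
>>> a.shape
(5, 7)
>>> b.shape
(5, 3, 7)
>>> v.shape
(7, 29, 13, 7)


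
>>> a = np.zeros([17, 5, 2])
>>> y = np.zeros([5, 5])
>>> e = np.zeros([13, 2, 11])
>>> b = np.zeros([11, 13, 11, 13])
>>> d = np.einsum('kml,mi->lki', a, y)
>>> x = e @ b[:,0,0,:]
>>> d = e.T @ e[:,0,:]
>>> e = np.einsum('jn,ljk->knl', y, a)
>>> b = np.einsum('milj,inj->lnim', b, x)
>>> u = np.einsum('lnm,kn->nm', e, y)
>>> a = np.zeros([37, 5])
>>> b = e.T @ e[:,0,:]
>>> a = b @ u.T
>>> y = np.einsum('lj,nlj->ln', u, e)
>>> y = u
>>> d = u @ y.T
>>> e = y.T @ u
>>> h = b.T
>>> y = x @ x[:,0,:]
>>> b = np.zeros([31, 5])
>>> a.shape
(17, 5, 5)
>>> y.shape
(13, 2, 13)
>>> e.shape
(17, 17)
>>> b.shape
(31, 5)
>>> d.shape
(5, 5)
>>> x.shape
(13, 2, 13)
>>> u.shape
(5, 17)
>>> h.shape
(17, 5, 17)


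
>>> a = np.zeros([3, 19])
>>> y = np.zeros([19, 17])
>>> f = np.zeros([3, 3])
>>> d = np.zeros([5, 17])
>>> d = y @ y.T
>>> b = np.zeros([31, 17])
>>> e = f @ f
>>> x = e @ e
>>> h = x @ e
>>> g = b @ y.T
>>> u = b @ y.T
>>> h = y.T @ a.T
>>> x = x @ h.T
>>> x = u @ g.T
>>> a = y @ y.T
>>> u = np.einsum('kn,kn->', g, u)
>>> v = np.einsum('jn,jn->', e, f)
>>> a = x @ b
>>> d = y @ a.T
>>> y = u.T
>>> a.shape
(31, 17)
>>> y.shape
()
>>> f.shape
(3, 3)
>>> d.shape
(19, 31)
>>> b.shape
(31, 17)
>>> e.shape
(3, 3)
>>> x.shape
(31, 31)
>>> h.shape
(17, 3)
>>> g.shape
(31, 19)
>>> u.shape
()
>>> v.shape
()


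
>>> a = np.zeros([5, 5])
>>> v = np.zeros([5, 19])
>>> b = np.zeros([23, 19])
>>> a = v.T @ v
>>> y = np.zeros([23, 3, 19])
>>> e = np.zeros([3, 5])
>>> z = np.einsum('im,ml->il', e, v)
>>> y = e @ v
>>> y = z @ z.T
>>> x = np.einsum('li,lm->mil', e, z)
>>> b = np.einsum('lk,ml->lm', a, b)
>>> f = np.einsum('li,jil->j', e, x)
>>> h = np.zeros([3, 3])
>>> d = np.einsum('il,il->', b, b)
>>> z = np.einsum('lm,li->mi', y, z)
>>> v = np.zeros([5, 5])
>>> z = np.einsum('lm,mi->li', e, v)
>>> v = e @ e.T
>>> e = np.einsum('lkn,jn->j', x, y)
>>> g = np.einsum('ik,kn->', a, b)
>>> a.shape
(19, 19)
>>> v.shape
(3, 3)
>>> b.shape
(19, 23)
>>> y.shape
(3, 3)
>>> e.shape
(3,)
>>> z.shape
(3, 5)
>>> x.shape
(19, 5, 3)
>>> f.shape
(19,)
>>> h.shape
(3, 3)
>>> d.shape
()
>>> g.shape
()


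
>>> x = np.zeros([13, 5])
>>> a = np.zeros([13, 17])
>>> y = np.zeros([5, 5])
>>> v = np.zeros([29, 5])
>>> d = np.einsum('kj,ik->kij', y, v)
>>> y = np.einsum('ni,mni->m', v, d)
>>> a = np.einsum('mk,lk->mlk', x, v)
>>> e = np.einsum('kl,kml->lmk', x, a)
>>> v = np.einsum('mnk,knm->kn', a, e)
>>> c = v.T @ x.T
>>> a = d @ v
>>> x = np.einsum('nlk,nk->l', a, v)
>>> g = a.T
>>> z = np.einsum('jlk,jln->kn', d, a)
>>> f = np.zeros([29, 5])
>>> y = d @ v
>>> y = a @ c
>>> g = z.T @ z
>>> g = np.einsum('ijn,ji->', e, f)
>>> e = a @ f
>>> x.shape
(29,)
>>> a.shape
(5, 29, 29)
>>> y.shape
(5, 29, 13)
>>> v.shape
(5, 29)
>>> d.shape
(5, 29, 5)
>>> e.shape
(5, 29, 5)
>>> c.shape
(29, 13)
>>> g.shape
()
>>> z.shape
(5, 29)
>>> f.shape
(29, 5)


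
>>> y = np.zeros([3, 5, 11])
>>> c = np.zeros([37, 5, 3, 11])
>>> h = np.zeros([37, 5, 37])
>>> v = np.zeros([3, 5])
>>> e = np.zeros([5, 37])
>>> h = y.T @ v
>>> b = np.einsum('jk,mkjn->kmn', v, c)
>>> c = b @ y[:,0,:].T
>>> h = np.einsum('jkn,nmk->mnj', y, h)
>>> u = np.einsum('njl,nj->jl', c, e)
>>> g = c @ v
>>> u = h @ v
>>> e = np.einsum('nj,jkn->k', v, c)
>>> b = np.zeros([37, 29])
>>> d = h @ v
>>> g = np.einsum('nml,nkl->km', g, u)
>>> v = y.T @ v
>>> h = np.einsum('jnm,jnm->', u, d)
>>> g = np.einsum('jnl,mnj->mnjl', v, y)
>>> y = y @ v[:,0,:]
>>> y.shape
(3, 5, 5)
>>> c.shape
(5, 37, 3)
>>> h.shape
()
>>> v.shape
(11, 5, 5)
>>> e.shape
(37,)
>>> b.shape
(37, 29)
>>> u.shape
(5, 11, 5)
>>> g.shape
(3, 5, 11, 5)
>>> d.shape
(5, 11, 5)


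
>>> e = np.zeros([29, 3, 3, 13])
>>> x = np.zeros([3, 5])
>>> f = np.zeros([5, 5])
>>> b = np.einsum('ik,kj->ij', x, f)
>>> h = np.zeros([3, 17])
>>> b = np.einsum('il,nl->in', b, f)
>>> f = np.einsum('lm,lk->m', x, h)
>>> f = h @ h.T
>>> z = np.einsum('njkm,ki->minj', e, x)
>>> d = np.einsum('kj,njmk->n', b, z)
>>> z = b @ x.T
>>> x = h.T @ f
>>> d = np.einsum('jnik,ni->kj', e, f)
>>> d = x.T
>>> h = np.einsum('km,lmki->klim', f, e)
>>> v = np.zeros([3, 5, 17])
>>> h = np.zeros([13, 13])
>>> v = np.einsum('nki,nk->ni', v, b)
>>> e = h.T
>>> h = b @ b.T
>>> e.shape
(13, 13)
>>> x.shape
(17, 3)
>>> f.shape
(3, 3)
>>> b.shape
(3, 5)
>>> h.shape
(3, 3)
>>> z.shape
(3, 3)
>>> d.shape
(3, 17)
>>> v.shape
(3, 17)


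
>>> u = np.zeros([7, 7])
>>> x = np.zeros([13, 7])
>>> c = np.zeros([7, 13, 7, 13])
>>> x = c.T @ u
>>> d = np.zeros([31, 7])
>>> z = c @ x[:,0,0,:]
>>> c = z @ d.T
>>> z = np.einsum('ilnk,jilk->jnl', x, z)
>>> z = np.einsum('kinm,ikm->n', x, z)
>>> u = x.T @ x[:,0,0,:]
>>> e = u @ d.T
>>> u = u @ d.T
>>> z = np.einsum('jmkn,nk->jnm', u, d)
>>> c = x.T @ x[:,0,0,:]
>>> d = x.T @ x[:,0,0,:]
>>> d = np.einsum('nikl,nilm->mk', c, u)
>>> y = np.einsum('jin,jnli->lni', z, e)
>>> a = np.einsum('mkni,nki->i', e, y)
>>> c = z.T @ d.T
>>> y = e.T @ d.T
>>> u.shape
(7, 13, 7, 31)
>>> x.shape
(13, 7, 13, 7)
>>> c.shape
(13, 31, 31)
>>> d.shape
(31, 7)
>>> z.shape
(7, 31, 13)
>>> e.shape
(7, 13, 7, 31)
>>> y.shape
(31, 7, 13, 31)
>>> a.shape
(31,)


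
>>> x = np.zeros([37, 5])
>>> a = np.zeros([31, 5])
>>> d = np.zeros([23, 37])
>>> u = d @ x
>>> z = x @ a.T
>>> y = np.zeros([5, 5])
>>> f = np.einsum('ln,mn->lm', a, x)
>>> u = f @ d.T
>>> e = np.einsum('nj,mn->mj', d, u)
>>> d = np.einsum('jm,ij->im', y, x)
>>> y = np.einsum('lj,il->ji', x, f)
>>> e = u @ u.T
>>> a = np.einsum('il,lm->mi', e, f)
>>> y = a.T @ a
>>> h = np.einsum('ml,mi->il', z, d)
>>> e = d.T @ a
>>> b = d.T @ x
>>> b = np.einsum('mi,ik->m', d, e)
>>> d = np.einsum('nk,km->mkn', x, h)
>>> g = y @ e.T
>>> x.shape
(37, 5)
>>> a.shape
(37, 31)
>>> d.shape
(31, 5, 37)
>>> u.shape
(31, 23)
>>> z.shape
(37, 31)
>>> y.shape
(31, 31)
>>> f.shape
(31, 37)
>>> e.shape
(5, 31)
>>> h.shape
(5, 31)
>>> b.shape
(37,)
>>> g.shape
(31, 5)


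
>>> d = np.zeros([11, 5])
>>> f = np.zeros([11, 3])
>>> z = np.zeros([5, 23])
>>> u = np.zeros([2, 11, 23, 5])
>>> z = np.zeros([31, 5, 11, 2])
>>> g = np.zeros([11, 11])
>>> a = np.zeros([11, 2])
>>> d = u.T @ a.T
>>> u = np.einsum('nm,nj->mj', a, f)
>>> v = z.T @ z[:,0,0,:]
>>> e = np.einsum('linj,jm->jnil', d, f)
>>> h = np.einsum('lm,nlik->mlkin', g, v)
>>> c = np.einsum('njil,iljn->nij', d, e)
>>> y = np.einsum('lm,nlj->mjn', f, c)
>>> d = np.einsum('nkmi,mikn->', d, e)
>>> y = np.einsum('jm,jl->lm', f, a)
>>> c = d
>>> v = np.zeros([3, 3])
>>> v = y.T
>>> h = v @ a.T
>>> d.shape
()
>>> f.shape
(11, 3)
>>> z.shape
(31, 5, 11, 2)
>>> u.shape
(2, 3)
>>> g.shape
(11, 11)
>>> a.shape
(11, 2)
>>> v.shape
(3, 2)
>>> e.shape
(11, 11, 23, 5)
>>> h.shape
(3, 11)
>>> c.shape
()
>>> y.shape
(2, 3)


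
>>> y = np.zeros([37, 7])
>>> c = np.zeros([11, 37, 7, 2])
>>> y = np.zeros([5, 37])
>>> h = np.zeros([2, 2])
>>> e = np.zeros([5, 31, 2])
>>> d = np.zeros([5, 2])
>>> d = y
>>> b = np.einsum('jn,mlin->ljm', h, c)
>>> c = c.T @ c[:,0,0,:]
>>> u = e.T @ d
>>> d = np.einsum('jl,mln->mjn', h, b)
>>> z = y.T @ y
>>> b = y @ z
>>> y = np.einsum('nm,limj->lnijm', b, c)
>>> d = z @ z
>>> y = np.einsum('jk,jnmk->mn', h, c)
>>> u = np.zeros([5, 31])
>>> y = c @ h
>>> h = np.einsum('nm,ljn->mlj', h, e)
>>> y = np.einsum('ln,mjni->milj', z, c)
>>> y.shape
(2, 2, 37, 7)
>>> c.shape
(2, 7, 37, 2)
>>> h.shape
(2, 5, 31)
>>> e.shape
(5, 31, 2)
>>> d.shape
(37, 37)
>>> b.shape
(5, 37)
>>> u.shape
(5, 31)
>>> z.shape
(37, 37)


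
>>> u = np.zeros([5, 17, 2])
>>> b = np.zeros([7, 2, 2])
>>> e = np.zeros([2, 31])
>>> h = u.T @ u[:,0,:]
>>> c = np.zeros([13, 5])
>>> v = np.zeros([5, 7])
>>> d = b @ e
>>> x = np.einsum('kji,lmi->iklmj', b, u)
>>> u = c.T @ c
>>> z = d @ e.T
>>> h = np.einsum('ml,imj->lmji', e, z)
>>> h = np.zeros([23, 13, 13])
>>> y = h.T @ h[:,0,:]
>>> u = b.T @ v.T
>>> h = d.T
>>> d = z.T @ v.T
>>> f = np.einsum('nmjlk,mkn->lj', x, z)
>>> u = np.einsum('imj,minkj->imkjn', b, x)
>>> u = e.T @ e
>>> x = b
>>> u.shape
(31, 31)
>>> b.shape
(7, 2, 2)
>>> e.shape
(2, 31)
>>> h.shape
(31, 2, 7)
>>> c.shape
(13, 5)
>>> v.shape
(5, 7)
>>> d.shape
(2, 2, 5)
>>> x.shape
(7, 2, 2)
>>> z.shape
(7, 2, 2)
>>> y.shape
(13, 13, 13)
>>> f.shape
(17, 5)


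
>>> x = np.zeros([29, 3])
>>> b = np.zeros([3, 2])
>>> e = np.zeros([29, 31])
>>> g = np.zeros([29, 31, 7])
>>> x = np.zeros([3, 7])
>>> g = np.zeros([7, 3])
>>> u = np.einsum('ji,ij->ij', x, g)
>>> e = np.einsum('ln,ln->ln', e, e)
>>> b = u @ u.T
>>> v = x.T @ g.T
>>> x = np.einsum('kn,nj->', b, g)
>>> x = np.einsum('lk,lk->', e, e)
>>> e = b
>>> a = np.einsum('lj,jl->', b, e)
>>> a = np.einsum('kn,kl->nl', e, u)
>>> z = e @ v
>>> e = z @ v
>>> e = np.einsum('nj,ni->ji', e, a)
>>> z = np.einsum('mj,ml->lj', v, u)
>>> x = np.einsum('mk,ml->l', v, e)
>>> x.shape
(3,)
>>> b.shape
(7, 7)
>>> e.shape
(7, 3)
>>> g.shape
(7, 3)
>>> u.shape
(7, 3)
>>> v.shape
(7, 7)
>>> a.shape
(7, 3)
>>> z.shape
(3, 7)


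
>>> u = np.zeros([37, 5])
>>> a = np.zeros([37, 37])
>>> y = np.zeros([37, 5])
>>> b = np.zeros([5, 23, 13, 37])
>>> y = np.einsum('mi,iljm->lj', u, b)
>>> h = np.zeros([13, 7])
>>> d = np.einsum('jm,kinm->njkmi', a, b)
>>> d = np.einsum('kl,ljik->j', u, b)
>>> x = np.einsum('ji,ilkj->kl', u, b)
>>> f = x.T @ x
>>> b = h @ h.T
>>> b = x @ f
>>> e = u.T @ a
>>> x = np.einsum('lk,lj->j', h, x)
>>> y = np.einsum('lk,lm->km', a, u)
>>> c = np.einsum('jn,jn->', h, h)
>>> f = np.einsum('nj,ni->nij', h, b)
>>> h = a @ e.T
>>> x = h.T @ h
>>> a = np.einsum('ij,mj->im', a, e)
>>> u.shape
(37, 5)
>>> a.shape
(37, 5)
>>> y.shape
(37, 5)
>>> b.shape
(13, 23)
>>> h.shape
(37, 5)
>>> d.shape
(23,)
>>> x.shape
(5, 5)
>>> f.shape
(13, 23, 7)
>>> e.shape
(5, 37)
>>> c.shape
()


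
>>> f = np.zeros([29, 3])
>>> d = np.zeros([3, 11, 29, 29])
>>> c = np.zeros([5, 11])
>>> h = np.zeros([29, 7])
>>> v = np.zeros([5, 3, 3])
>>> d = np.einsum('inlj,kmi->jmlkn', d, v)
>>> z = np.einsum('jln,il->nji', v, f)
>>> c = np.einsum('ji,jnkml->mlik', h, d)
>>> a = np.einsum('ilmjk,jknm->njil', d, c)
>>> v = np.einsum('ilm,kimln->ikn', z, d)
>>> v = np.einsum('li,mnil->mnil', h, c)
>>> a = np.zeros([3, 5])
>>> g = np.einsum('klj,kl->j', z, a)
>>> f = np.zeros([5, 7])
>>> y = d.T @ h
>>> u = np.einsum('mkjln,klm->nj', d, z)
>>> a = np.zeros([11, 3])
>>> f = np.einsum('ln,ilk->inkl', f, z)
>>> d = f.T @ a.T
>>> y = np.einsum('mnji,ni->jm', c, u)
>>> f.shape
(3, 7, 29, 5)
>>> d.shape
(5, 29, 7, 11)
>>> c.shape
(5, 11, 7, 29)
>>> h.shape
(29, 7)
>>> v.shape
(5, 11, 7, 29)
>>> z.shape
(3, 5, 29)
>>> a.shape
(11, 3)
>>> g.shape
(29,)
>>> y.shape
(7, 5)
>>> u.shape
(11, 29)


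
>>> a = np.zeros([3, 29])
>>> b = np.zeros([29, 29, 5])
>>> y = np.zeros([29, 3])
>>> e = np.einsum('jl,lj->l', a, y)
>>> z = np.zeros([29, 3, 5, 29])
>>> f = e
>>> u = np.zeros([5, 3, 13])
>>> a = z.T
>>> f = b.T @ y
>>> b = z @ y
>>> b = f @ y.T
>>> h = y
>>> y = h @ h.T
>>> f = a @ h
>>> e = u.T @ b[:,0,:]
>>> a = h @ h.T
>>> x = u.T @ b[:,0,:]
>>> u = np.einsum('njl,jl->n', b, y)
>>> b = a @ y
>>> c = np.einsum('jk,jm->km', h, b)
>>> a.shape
(29, 29)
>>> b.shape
(29, 29)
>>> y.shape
(29, 29)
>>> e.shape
(13, 3, 29)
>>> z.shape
(29, 3, 5, 29)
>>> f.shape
(29, 5, 3, 3)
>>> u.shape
(5,)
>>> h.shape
(29, 3)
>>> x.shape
(13, 3, 29)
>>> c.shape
(3, 29)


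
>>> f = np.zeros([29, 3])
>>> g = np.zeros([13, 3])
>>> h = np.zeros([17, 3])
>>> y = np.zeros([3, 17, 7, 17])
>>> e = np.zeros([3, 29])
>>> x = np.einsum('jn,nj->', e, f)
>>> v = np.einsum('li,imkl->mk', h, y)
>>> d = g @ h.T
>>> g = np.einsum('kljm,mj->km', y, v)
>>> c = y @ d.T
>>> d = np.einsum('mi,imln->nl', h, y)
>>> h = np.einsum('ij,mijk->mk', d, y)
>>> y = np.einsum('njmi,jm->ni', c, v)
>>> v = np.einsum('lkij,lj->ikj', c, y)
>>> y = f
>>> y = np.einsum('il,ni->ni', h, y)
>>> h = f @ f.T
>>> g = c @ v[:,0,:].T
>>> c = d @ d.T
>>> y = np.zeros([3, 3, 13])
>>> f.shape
(29, 3)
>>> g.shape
(3, 17, 7, 7)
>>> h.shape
(29, 29)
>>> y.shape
(3, 3, 13)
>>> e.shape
(3, 29)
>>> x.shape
()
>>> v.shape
(7, 17, 13)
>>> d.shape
(17, 7)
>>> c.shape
(17, 17)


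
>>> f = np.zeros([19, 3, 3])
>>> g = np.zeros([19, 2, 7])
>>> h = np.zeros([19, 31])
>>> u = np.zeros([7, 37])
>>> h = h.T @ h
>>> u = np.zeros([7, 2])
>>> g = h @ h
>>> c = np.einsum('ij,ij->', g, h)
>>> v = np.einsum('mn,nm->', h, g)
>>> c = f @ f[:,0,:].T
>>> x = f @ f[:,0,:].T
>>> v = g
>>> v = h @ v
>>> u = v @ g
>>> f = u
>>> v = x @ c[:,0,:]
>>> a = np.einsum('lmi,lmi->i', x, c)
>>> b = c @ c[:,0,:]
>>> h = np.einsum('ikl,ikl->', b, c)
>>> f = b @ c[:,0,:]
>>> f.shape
(19, 3, 19)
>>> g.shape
(31, 31)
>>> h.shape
()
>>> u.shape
(31, 31)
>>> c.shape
(19, 3, 19)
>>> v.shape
(19, 3, 19)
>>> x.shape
(19, 3, 19)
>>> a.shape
(19,)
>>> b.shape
(19, 3, 19)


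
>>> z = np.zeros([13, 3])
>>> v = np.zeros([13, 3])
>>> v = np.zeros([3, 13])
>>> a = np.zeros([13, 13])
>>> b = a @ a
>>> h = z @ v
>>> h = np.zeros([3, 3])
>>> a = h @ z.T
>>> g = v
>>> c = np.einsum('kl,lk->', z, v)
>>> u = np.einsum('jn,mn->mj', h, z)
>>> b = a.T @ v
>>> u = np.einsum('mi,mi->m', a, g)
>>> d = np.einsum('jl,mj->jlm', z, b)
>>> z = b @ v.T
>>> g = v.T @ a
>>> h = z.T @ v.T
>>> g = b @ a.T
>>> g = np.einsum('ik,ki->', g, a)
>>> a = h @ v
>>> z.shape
(13, 3)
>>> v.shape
(3, 13)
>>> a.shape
(3, 13)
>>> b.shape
(13, 13)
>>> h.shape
(3, 3)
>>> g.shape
()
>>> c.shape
()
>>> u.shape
(3,)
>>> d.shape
(13, 3, 13)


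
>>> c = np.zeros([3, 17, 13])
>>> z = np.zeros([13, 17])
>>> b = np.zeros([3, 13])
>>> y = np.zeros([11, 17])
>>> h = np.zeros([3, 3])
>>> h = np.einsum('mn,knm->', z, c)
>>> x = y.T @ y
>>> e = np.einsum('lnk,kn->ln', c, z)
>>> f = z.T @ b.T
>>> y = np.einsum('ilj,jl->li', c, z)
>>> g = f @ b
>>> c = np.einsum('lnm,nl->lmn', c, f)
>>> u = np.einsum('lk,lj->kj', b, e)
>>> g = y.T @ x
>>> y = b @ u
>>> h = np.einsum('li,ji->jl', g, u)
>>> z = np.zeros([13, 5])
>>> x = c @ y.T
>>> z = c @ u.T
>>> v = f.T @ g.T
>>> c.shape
(3, 13, 17)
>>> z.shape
(3, 13, 13)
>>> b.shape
(3, 13)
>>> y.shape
(3, 17)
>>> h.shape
(13, 3)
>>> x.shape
(3, 13, 3)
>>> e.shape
(3, 17)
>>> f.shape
(17, 3)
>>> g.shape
(3, 17)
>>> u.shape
(13, 17)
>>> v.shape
(3, 3)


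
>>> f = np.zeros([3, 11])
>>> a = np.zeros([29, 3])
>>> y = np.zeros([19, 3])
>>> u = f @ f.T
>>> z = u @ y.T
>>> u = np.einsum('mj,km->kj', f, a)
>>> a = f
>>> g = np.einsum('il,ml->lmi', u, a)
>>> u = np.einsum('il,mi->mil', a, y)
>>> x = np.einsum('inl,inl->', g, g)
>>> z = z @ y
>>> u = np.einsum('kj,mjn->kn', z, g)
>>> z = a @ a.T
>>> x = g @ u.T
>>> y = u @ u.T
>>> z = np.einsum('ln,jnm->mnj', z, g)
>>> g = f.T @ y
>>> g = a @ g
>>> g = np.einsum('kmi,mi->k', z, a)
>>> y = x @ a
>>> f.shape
(3, 11)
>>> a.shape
(3, 11)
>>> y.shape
(11, 3, 11)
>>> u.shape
(3, 29)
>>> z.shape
(29, 3, 11)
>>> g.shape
(29,)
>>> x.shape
(11, 3, 3)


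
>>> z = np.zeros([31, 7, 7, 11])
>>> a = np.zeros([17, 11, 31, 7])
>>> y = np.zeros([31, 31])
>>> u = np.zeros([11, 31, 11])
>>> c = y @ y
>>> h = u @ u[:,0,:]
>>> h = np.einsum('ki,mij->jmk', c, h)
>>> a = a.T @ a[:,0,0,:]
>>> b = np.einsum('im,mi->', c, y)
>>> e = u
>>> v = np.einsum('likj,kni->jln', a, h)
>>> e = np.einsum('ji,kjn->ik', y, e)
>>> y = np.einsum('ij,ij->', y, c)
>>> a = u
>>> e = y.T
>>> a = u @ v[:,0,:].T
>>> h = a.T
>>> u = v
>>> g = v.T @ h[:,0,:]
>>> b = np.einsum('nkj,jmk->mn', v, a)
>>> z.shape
(31, 7, 7, 11)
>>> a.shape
(11, 31, 7)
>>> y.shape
()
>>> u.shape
(7, 7, 11)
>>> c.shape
(31, 31)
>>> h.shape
(7, 31, 11)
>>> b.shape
(31, 7)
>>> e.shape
()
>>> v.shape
(7, 7, 11)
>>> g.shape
(11, 7, 11)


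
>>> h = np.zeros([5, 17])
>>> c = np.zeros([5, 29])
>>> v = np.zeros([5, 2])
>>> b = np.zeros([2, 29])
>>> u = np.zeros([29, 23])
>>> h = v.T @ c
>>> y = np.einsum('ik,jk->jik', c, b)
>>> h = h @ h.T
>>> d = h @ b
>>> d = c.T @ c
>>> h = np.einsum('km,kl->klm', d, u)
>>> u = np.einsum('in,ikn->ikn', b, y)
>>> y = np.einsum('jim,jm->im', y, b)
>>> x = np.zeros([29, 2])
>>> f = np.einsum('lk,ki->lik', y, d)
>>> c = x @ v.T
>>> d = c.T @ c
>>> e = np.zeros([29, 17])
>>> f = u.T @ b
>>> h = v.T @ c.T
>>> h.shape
(2, 29)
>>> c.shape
(29, 5)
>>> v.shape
(5, 2)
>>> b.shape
(2, 29)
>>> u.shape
(2, 5, 29)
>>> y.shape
(5, 29)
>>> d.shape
(5, 5)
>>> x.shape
(29, 2)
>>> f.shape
(29, 5, 29)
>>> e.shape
(29, 17)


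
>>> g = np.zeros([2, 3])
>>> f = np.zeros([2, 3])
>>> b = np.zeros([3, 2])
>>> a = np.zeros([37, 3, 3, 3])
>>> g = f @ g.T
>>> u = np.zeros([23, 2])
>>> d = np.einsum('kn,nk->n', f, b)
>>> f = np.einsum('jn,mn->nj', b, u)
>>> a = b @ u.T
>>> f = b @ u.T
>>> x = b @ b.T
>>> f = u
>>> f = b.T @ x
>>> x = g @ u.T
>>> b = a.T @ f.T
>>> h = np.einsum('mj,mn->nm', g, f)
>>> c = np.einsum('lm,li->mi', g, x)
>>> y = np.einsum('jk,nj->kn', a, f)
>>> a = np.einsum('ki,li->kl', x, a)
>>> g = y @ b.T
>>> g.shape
(23, 23)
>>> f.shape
(2, 3)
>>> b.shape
(23, 2)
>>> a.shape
(2, 3)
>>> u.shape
(23, 2)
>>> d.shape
(3,)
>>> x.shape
(2, 23)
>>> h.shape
(3, 2)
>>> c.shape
(2, 23)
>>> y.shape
(23, 2)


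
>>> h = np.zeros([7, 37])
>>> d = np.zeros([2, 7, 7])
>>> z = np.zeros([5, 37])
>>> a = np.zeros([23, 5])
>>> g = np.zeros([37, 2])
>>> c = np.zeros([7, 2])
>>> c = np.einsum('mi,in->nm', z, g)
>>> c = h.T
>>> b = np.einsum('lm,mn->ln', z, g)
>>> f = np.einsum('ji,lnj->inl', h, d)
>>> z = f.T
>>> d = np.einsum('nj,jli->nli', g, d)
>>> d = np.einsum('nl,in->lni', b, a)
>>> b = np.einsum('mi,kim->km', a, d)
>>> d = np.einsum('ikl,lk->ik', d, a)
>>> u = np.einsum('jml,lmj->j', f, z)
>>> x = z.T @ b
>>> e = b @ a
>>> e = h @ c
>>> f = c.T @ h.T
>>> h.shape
(7, 37)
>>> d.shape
(2, 5)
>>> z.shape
(2, 7, 37)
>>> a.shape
(23, 5)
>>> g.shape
(37, 2)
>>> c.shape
(37, 7)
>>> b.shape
(2, 23)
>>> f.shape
(7, 7)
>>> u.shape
(37,)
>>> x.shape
(37, 7, 23)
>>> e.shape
(7, 7)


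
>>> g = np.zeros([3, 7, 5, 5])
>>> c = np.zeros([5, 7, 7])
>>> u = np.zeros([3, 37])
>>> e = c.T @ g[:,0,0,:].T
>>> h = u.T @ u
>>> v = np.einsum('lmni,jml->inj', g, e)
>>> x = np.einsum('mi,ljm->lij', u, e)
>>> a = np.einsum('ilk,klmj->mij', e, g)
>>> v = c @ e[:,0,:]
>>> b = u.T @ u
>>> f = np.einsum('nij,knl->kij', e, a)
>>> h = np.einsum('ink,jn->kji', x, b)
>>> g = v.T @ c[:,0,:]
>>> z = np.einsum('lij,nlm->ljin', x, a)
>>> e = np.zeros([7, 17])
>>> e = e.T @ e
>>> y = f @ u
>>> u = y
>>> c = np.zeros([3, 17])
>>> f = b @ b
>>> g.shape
(3, 7, 7)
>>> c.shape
(3, 17)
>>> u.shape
(5, 7, 37)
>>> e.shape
(17, 17)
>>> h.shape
(7, 37, 7)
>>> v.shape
(5, 7, 3)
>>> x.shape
(7, 37, 7)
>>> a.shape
(5, 7, 5)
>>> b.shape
(37, 37)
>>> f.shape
(37, 37)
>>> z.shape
(7, 7, 37, 5)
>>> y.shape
(5, 7, 37)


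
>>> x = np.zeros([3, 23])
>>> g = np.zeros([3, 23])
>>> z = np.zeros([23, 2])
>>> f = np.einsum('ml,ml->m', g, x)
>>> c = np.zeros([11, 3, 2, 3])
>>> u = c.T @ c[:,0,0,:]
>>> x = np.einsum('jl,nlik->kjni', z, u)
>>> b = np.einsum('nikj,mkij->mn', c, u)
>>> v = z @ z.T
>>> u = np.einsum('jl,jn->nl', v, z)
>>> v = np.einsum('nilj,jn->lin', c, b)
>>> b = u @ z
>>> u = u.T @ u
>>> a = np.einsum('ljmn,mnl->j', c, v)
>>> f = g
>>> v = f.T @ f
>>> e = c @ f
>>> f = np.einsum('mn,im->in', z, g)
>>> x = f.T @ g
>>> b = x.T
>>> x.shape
(2, 23)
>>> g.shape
(3, 23)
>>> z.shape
(23, 2)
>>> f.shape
(3, 2)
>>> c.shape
(11, 3, 2, 3)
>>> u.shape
(23, 23)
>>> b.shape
(23, 2)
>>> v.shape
(23, 23)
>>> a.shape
(3,)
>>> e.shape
(11, 3, 2, 23)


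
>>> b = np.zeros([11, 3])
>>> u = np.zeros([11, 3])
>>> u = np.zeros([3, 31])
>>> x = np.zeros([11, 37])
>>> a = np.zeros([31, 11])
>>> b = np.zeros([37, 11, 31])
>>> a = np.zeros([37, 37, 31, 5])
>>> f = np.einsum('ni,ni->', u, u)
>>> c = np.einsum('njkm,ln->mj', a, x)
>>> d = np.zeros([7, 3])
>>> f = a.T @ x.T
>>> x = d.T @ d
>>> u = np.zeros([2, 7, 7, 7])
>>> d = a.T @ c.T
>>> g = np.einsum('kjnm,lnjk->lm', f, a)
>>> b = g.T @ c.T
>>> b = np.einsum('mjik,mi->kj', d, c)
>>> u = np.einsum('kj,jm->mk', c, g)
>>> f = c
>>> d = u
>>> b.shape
(5, 31)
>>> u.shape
(11, 5)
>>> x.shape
(3, 3)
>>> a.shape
(37, 37, 31, 5)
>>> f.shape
(5, 37)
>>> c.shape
(5, 37)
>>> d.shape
(11, 5)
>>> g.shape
(37, 11)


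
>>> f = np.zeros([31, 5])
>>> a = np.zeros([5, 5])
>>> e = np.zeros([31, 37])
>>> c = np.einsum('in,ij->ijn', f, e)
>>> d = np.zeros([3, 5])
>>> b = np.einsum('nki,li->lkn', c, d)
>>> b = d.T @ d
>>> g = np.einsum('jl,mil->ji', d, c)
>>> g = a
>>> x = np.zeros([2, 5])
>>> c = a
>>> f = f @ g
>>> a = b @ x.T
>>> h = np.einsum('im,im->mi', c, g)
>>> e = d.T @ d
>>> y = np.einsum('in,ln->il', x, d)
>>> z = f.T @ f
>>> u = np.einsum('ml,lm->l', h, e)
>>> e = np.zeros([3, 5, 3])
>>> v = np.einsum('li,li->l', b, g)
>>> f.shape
(31, 5)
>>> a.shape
(5, 2)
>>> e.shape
(3, 5, 3)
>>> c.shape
(5, 5)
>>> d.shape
(3, 5)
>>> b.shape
(5, 5)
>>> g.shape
(5, 5)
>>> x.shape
(2, 5)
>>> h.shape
(5, 5)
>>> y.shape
(2, 3)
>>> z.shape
(5, 5)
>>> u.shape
(5,)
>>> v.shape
(5,)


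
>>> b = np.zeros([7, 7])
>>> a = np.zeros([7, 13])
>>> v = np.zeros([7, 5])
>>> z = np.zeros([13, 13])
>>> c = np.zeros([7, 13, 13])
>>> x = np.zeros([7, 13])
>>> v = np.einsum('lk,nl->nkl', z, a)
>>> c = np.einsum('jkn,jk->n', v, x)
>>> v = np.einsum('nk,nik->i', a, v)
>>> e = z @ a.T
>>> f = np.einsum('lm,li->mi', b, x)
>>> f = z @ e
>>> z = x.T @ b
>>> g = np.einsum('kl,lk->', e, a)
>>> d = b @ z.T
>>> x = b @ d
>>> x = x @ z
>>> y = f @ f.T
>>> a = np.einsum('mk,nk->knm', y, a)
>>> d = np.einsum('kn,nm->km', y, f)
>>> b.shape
(7, 7)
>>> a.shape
(13, 7, 13)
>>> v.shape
(13,)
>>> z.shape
(13, 7)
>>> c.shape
(13,)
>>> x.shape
(7, 7)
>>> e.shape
(13, 7)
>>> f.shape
(13, 7)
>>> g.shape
()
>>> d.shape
(13, 7)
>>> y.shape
(13, 13)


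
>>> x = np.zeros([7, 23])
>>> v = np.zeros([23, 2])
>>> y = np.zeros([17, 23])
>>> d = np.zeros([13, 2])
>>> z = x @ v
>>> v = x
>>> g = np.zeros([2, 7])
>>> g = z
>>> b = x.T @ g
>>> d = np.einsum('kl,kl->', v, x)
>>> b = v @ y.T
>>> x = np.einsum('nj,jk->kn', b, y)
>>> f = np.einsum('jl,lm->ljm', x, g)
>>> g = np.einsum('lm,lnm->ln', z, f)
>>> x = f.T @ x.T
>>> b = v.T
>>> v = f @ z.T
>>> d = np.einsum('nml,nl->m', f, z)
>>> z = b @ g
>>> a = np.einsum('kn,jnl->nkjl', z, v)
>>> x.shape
(2, 23, 23)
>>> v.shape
(7, 23, 7)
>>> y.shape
(17, 23)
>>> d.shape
(23,)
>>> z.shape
(23, 23)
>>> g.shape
(7, 23)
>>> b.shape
(23, 7)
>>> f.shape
(7, 23, 2)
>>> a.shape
(23, 23, 7, 7)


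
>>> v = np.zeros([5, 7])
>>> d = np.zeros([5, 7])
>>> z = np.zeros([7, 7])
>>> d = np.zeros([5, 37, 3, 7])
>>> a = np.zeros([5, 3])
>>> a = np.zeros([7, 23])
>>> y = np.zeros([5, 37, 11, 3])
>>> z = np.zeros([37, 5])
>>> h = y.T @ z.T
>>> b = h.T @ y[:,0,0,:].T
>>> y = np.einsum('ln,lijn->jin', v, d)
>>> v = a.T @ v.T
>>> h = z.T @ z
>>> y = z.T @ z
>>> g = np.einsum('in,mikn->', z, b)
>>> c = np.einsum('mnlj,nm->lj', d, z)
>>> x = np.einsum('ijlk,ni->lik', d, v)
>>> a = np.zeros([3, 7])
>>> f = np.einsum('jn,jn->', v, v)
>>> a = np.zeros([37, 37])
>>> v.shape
(23, 5)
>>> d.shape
(5, 37, 3, 7)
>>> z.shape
(37, 5)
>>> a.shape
(37, 37)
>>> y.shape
(5, 5)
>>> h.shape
(5, 5)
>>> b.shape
(37, 37, 11, 5)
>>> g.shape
()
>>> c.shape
(3, 7)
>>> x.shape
(3, 5, 7)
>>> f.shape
()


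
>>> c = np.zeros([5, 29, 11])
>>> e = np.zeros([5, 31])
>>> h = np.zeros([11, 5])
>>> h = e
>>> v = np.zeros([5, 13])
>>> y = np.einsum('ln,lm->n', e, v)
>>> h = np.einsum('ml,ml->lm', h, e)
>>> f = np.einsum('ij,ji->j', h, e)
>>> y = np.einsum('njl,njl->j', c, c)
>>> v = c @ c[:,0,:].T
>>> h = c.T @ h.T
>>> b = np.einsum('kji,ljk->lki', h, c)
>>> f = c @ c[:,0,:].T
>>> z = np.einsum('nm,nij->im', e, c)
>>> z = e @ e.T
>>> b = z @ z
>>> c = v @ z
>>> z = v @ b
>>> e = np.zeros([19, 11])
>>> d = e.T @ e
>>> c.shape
(5, 29, 5)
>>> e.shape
(19, 11)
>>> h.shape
(11, 29, 31)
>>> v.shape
(5, 29, 5)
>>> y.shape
(29,)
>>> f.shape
(5, 29, 5)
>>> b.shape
(5, 5)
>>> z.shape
(5, 29, 5)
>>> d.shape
(11, 11)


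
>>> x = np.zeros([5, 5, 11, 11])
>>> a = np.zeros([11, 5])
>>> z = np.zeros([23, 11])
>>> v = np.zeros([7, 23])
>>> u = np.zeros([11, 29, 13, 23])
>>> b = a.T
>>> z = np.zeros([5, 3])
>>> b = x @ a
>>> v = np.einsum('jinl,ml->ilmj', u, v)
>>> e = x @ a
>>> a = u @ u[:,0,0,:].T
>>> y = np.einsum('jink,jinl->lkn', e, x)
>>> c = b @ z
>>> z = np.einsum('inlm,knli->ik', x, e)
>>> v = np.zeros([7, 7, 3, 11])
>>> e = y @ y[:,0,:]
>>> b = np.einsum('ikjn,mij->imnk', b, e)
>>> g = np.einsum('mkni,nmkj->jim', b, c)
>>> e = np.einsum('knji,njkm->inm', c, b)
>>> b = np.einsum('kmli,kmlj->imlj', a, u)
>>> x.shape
(5, 5, 11, 11)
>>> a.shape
(11, 29, 13, 11)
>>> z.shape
(5, 5)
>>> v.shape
(7, 7, 3, 11)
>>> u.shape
(11, 29, 13, 23)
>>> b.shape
(11, 29, 13, 23)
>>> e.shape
(3, 5, 5)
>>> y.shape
(11, 5, 11)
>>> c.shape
(5, 5, 11, 3)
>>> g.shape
(3, 5, 5)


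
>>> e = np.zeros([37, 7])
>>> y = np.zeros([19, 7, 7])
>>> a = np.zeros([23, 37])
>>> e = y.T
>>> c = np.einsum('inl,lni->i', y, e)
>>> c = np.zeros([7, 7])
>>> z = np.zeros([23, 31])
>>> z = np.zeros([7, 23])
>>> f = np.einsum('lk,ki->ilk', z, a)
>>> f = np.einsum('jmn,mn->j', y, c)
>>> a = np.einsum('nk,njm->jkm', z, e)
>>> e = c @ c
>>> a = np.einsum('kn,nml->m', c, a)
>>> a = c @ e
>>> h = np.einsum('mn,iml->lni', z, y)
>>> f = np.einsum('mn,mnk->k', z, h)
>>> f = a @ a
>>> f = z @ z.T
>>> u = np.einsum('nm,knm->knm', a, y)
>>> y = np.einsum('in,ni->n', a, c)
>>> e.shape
(7, 7)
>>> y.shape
(7,)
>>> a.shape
(7, 7)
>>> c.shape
(7, 7)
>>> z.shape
(7, 23)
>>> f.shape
(7, 7)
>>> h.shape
(7, 23, 19)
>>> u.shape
(19, 7, 7)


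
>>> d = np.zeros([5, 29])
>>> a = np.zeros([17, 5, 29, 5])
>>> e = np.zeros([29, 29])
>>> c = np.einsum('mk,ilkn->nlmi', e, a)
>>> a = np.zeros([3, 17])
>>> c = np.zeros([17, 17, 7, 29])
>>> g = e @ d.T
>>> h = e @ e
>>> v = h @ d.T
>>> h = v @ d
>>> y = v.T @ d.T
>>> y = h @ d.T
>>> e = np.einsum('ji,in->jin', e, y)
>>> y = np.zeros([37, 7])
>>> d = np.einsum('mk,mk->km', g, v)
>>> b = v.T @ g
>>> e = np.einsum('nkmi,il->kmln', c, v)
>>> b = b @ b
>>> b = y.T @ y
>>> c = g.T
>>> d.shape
(5, 29)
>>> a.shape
(3, 17)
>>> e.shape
(17, 7, 5, 17)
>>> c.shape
(5, 29)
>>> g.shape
(29, 5)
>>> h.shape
(29, 29)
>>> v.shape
(29, 5)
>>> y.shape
(37, 7)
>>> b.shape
(7, 7)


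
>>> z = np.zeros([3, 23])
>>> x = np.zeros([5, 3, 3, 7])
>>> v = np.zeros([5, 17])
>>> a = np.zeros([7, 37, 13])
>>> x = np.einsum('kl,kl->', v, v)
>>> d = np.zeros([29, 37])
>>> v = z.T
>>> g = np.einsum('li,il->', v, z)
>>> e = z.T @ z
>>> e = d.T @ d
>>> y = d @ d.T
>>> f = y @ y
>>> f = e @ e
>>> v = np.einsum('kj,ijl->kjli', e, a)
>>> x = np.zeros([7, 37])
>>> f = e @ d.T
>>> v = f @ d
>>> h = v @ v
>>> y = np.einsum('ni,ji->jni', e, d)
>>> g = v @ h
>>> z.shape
(3, 23)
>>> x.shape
(7, 37)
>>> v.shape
(37, 37)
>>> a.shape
(7, 37, 13)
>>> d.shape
(29, 37)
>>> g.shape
(37, 37)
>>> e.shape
(37, 37)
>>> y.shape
(29, 37, 37)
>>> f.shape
(37, 29)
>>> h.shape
(37, 37)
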